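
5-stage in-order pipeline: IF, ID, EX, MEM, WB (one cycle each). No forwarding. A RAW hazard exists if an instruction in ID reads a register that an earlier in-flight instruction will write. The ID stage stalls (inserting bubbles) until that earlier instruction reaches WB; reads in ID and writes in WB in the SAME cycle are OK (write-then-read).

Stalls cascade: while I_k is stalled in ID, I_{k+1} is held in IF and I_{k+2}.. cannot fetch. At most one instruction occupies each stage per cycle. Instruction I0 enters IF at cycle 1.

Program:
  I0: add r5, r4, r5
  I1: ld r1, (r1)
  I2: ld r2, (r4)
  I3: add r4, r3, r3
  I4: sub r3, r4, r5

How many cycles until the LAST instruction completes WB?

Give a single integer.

Answer: 11

Derivation:
I0 add r5 <- r4,r5: IF@1 ID@2 stall=0 (-) EX@3 MEM@4 WB@5
I1 ld r1 <- r1: IF@2 ID@3 stall=0 (-) EX@4 MEM@5 WB@6
I2 ld r2 <- r4: IF@3 ID@4 stall=0 (-) EX@5 MEM@6 WB@7
I3 add r4 <- r3,r3: IF@4 ID@5 stall=0 (-) EX@6 MEM@7 WB@8
I4 sub r3 <- r4,r5: IF@5 ID@6 stall=2 (RAW on I3.r4 (WB@8)) EX@9 MEM@10 WB@11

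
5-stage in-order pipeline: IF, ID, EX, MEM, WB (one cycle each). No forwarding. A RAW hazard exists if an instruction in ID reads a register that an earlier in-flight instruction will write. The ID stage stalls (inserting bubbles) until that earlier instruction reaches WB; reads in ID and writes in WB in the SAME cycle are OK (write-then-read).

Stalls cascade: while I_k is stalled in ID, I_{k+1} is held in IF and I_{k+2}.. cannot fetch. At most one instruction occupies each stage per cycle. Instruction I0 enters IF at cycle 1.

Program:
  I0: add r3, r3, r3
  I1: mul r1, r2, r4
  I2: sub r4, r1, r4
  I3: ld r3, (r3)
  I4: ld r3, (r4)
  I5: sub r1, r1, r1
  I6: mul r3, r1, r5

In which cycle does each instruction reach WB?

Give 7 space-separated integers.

Answer: 5 6 9 10 12 13 16

Derivation:
I0 add r3 <- r3,r3: IF@1 ID@2 stall=0 (-) EX@3 MEM@4 WB@5
I1 mul r1 <- r2,r4: IF@2 ID@3 stall=0 (-) EX@4 MEM@5 WB@6
I2 sub r4 <- r1,r4: IF@3 ID@4 stall=2 (RAW on I1.r1 (WB@6)) EX@7 MEM@8 WB@9
I3 ld r3 <- r3: IF@4 ID@7 stall=0 (-) EX@8 MEM@9 WB@10
I4 ld r3 <- r4: IF@7 ID@8 stall=1 (RAW on I2.r4 (WB@9)) EX@10 MEM@11 WB@12
I5 sub r1 <- r1,r1: IF@8 ID@10 stall=0 (-) EX@11 MEM@12 WB@13
I6 mul r3 <- r1,r5: IF@10 ID@11 stall=2 (RAW on I5.r1 (WB@13)) EX@14 MEM@15 WB@16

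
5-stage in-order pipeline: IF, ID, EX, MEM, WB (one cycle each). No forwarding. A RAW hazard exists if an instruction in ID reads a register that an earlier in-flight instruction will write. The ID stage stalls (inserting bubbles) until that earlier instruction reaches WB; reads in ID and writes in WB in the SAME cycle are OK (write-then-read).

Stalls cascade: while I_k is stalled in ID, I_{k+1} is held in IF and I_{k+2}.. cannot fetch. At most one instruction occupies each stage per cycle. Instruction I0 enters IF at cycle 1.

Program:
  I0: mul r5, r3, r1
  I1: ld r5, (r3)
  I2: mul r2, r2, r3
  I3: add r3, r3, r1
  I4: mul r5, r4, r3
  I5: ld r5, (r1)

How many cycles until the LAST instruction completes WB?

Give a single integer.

I0 mul r5 <- r3,r1: IF@1 ID@2 stall=0 (-) EX@3 MEM@4 WB@5
I1 ld r5 <- r3: IF@2 ID@3 stall=0 (-) EX@4 MEM@5 WB@6
I2 mul r2 <- r2,r3: IF@3 ID@4 stall=0 (-) EX@5 MEM@6 WB@7
I3 add r3 <- r3,r1: IF@4 ID@5 stall=0 (-) EX@6 MEM@7 WB@8
I4 mul r5 <- r4,r3: IF@5 ID@6 stall=2 (RAW on I3.r3 (WB@8)) EX@9 MEM@10 WB@11
I5 ld r5 <- r1: IF@6 ID@9 stall=0 (-) EX@10 MEM@11 WB@12

Answer: 12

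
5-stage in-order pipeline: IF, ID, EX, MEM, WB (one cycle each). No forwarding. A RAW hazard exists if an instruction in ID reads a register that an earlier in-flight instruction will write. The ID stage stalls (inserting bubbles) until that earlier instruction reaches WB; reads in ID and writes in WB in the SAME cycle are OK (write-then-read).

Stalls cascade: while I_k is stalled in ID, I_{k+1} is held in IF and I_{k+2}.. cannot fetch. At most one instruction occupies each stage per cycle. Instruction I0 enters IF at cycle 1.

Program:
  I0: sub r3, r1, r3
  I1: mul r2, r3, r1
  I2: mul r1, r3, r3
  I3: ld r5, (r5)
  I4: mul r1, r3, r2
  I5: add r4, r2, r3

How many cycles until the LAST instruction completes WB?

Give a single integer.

I0 sub r3 <- r1,r3: IF@1 ID@2 stall=0 (-) EX@3 MEM@4 WB@5
I1 mul r2 <- r3,r1: IF@2 ID@3 stall=2 (RAW on I0.r3 (WB@5)) EX@6 MEM@7 WB@8
I2 mul r1 <- r3,r3: IF@3 ID@6 stall=0 (-) EX@7 MEM@8 WB@9
I3 ld r5 <- r5: IF@6 ID@7 stall=0 (-) EX@8 MEM@9 WB@10
I4 mul r1 <- r3,r2: IF@7 ID@8 stall=0 (-) EX@9 MEM@10 WB@11
I5 add r4 <- r2,r3: IF@8 ID@9 stall=0 (-) EX@10 MEM@11 WB@12

Answer: 12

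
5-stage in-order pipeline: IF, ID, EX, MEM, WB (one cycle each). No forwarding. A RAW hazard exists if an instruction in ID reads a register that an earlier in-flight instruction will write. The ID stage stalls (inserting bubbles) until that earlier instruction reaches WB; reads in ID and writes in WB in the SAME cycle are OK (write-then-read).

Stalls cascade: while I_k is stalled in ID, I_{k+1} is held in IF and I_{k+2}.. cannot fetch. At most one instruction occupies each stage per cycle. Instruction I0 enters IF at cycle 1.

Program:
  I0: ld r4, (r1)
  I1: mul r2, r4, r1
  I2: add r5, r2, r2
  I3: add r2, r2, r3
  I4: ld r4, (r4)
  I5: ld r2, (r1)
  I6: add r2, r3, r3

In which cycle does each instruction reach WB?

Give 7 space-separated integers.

Answer: 5 8 11 12 13 14 15

Derivation:
I0 ld r4 <- r1: IF@1 ID@2 stall=0 (-) EX@3 MEM@4 WB@5
I1 mul r2 <- r4,r1: IF@2 ID@3 stall=2 (RAW on I0.r4 (WB@5)) EX@6 MEM@7 WB@8
I2 add r5 <- r2,r2: IF@3 ID@6 stall=2 (RAW on I1.r2 (WB@8)) EX@9 MEM@10 WB@11
I3 add r2 <- r2,r3: IF@6 ID@9 stall=0 (-) EX@10 MEM@11 WB@12
I4 ld r4 <- r4: IF@9 ID@10 stall=0 (-) EX@11 MEM@12 WB@13
I5 ld r2 <- r1: IF@10 ID@11 stall=0 (-) EX@12 MEM@13 WB@14
I6 add r2 <- r3,r3: IF@11 ID@12 stall=0 (-) EX@13 MEM@14 WB@15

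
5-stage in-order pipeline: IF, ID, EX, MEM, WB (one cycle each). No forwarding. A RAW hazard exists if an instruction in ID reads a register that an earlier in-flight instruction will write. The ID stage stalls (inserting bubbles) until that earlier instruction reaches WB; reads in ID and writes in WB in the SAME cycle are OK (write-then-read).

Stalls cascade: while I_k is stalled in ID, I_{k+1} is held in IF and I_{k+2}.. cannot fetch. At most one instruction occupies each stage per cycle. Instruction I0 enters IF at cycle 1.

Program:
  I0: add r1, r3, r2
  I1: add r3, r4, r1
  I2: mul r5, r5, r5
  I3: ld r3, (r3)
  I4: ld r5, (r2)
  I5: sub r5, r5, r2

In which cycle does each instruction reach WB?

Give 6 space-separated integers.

Answer: 5 8 9 11 12 15

Derivation:
I0 add r1 <- r3,r2: IF@1 ID@2 stall=0 (-) EX@3 MEM@4 WB@5
I1 add r3 <- r4,r1: IF@2 ID@3 stall=2 (RAW on I0.r1 (WB@5)) EX@6 MEM@7 WB@8
I2 mul r5 <- r5,r5: IF@3 ID@6 stall=0 (-) EX@7 MEM@8 WB@9
I3 ld r3 <- r3: IF@6 ID@7 stall=1 (RAW on I1.r3 (WB@8)) EX@9 MEM@10 WB@11
I4 ld r5 <- r2: IF@7 ID@9 stall=0 (-) EX@10 MEM@11 WB@12
I5 sub r5 <- r5,r2: IF@9 ID@10 stall=2 (RAW on I4.r5 (WB@12)) EX@13 MEM@14 WB@15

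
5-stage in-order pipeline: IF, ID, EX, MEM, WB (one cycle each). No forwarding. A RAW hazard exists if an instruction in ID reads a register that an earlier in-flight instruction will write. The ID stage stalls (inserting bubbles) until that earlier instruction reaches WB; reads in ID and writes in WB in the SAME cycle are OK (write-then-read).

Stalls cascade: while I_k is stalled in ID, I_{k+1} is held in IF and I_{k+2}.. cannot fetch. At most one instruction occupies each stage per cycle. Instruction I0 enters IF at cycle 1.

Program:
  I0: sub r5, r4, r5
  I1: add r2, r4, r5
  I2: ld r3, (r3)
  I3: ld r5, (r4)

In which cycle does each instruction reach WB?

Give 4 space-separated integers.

Answer: 5 8 9 10

Derivation:
I0 sub r5 <- r4,r5: IF@1 ID@2 stall=0 (-) EX@3 MEM@4 WB@5
I1 add r2 <- r4,r5: IF@2 ID@3 stall=2 (RAW on I0.r5 (WB@5)) EX@6 MEM@7 WB@8
I2 ld r3 <- r3: IF@3 ID@6 stall=0 (-) EX@7 MEM@8 WB@9
I3 ld r5 <- r4: IF@6 ID@7 stall=0 (-) EX@8 MEM@9 WB@10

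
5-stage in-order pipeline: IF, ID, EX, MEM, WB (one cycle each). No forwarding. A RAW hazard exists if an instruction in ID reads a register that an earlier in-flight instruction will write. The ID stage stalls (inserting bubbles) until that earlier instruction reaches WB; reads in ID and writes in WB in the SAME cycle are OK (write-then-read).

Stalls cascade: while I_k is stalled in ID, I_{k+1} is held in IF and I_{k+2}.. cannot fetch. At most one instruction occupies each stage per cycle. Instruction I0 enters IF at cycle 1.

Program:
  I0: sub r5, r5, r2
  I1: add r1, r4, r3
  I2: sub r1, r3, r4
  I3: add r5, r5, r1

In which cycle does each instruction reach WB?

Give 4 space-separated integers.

I0 sub r5 <- r5,r2: IF@1 ID@2 stall=0 (-) EX@3 MEM@4 WB@5
I1 add r1 <- r4,r3: IF@2 ID@3 stall=0 (-) EX@4 MEM@5 WB@6
I2 sub r1 <- r3,r4: IF@3 ID@4 stall=0 (-) EX@5 MEM@6 WB@7
I3 add r5 <- r5,r1: IF@4 ID@5 stall=2 (RAW on I2.r1 (WB@7)) EX@8 MEM@9 WB@10

Answer: 5 6 7 10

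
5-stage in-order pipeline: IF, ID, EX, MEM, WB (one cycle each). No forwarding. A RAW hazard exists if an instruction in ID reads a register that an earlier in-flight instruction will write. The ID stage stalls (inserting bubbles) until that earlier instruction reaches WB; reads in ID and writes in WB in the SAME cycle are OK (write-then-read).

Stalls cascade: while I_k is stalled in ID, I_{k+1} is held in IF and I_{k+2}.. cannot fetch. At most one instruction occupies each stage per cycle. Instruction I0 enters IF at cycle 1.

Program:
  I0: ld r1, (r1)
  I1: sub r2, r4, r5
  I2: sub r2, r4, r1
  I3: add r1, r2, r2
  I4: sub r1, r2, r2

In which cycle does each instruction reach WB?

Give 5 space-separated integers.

Answer: 5 6 8 11 12

Derivation:
I0 ld r1 <- r1: IF@1 ID@2 stall=0 (-) EX@3 MEM@4 WB@5
I1 sub r2 <- r4,r5: IF@2 ID@3 stall=0 (-) EX@4 MEM@5 WB@6
I2 sub r2 <- r4,r1: IF@3 ID@4 stall=1 (RAW on I0.r1 (WB@5)) EX@6 MEM@7 WB@8
I3 add r1 <- r2,r2: IF@4 ID@6 stall=2 (RAW on I2.r2 (WB@8)) EX@9 MEM@10 WB@11
I4 sub r1 <- r2,r2: IF@6 ID@9 stall=0 (-) EX@10 MEM@11 WB@12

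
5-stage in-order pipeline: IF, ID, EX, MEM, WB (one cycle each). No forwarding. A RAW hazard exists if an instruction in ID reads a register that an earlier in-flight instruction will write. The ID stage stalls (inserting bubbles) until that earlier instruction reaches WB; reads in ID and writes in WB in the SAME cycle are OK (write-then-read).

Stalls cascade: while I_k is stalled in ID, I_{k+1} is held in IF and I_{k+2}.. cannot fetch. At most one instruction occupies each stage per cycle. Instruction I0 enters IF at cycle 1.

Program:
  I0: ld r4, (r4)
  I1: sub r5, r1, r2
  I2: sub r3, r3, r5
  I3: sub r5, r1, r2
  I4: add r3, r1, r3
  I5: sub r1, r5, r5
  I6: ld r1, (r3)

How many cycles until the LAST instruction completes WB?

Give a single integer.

Answer: 15

Derivation:
I0 ld r4 <- r4: IF@1 ID@2 stall=0 (-) EX@3 MEM@4 WB@5
I1 sub r5 <- r1,r2: IF@2 ID@3 stall=0 (-) EX@4 MEM@5 WB@6
I2 sub r3 <- r3,r5: IF@3 ID@4 stall=2 (RAW on I1.r5 (WB@6)) EX@7 MEM@8 WB@9
I3 sub r5 <- r1,r2: IF@4 ID@7 stall=0 (-) EX@8 MEM@9 WB@10
I4 add r3 <- r1,r3: IF@7 ID@8 stall=1 (RAW on I2.r3 (WB@9)) EX@10 MEM@11 WB@12
I5 sub r1 <- r5,r5: IF@8 ID@10 stall=0 (-) EX@11 MEM@12 WB@13
I6 ld r1 <- r3: IF@10 ID@11 stall=1 (RAW on I4.r3 (WB@12)) EX@13 MEM@14 WB@15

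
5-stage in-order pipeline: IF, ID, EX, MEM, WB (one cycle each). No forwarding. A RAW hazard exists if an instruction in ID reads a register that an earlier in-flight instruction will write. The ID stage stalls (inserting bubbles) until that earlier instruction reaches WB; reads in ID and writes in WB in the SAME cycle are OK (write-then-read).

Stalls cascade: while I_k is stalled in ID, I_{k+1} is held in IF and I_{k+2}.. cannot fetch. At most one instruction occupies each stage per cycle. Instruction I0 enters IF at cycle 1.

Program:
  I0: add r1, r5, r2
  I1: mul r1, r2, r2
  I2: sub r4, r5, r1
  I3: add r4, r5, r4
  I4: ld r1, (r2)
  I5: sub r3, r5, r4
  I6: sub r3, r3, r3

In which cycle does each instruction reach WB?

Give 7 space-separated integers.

I0 add r1 <- r5,r2: IF@1 ID@2 stall=0 (-) EX@3 MEM@4 WB@5
I1 mul r1 <- r2,r2: IF@2 ID@3 stall=0 (-) EX@4 MEM@5 WB@6
I2 sub r4 <- r5,r1: IF@3 ID@4 stall=2 (RAW on I1.r1 (WB@6)) EX@7 MEM@8 WB@9
I3 add r4 <- r5,r4: IF@4 ID@7 stall=2 (RAW on I2.r4 (WB@9)) EX@10 MEM@11 WB@12
I4 ld r1 <- r2: IF@7 ID@10 stall=0 (-) EX@11 MEM@12 WB@13
I5 sub r3 <- r5,r4: IF@10 ID@11 stall=1 (RAW on I3.r4 (WB@12)) EX@13 MEM@14 WB@15
I6 sub r3 <- r3,r3: IF@11 ID@13 stall=2 (RAW on I5.r3 (WB@15)) EX@16 MEM@17 WB@18

Answer: 5 6 9 12 13 15 18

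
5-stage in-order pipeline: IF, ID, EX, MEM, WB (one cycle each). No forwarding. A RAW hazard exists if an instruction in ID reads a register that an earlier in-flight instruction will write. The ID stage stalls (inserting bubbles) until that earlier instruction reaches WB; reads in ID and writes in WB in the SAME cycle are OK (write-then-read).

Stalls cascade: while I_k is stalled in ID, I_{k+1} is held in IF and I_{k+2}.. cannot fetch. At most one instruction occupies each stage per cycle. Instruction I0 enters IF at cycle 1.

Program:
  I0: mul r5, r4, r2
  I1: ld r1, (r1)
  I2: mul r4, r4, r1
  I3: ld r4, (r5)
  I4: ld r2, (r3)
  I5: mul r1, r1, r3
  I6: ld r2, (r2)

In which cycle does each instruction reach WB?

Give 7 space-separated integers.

I0 mul r5 <- r4,r2: IF@1 ID@2 stall=0 (-) EX@3 MEM@4 WB@5
I1 ld r1 <- r1: IF@2 ID@3 stall=0 (-) EX@4 MEM@5 WB@6
I2 mul r4 <- r4,r1: IF@3 ID@4 stall=2 (RAW on I1.r1 (WB@6)) EX@7 MEM@8 WB@9
I3 ld r4 <- r5: IF@4 ID@7 stall=0 (-) EX@8 MEM@9 WB@10
I4 ld r2 <- r3: IF@7 ID@8 stall=0 (-) EX@9 MEM@10 WB@11
I5 mul r1 <- r1,r3: IF@8 ID@9 stall=0 (-) EX@10 MEM@11 WB@12
I6 ld r2 <- r2: IF@9 ID@10 stall=1 (RAW on I4.r2 (WB@11)) EX@12 MEM@13 WB@14

Answer: 5 6 9 10 11 12 14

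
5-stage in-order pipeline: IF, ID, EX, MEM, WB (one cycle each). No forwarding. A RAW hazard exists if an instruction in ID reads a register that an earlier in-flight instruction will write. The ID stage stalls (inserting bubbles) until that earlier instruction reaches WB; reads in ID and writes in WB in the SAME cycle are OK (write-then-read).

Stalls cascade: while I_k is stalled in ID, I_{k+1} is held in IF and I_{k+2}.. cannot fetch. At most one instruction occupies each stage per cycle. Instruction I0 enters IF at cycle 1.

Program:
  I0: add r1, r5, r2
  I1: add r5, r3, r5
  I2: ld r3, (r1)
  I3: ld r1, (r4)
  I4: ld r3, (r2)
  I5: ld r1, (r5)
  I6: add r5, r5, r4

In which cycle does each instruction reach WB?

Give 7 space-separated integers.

Answer: 5 6 8 9 10 11 12

Derivation:
I0 add r1 <- r5,r2: IF@1 ID@2 stall=0 (-) EX@3 MEM@4 WB@5
I1 add r5 <- r3,r5: IF@2 ID@3 stall=0 (-) EX@4 MEM@5 WB@6
I2 ld r3 <- r1: IF@3 ID@4 stall=1 (RAW on I0.r1 (WB@5)) EX@6 MEM@7 WB@8
I3 ld r1 <- r4: IF@4 ID@6 stall=0 (-) EX@7 MEM@8 WB@9
I4 ld r3 <- r2: IF@6 ID@7 stall=0 (-) EX@8 MEM@9 WB@10
I5 ld r1 <- r5: IF@7 ID@8 stall=0 (-) EX@9 MEM@10 WB@11
I6 add r5 <- r5,r4: IF@8 ID@9 stall=0 (-) EX@10 MEM@11 WB@12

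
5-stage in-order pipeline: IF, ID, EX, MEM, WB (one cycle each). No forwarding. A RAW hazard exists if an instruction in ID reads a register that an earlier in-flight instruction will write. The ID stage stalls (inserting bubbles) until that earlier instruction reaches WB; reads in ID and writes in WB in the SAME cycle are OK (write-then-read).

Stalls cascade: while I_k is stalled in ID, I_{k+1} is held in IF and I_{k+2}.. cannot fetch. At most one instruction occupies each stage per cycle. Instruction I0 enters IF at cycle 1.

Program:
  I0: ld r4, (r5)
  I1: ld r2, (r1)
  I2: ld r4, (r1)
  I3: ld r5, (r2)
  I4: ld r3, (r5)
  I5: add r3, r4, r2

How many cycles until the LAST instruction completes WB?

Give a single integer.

Answer: 13

Derivation:
I0 ld r4 <- r5: IF@1 ID@2 stall=0 (-) EX@3 MEM@4 WB@5
I1 ld r2 <- r1: IF@2 ID@3 stall=0 (-) EX@4 MEM@5 WB@6
I2 ld r4 <- r1: IF@3 ID@4 stall=0 (-) EX@5 MEM@6 WB@7
I3 ld r5 <- r2: IF@4 ID@5 stall=1 (RAW on I1.r2 (WB@6)) EX@7 MEM@8 WB@9
I4 ld r3 <- r5: IF@5 ID@7 stall=2 (RAW on I3.r5 (WB@9)) EX@10 MEM@11 WB@12
I5 add r3 <- r4,r2: IF@7 ID@10 stall=0 (-) EX@11 MEM@12 WB@13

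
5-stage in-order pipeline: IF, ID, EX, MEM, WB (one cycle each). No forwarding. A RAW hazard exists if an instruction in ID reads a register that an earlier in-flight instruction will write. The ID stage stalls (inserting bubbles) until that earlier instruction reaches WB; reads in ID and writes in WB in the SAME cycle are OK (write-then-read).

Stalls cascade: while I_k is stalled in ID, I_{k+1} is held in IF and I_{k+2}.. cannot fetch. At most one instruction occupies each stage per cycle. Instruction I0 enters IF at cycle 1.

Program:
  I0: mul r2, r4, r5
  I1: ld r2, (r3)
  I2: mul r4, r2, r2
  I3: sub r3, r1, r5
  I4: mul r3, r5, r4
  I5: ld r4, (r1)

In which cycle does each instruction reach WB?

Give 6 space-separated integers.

Answer: 5 6 9 10 12 13

Derivation:
I0 mul r2 <- r4,r5: IF@1 ID@2 stall=0 (-) EX@3 MEM@4 WB@5
I1 ld r2 <- r3: IF@2 ID@3 stall=0 (-) EX@4 MEM@5 WB@6
I2 mul r4 <- r2,r2: IF@3 ID@4 stall=2 (RAW on I1.r2 (WB@6)) EX@7 MEM@8 WB@9
I3 sub r3 <- r1,r5: IF@4 ID@7 stall=0 (-) EX@8 MEM@9 WB@10
I4 mul r3 <- r5,r4: IF@7 ID@8 stall=1 (RAW on I2.r4 (WB@9)) EX@10 MEM@11 WB@12
I5 ld r4 <- r1: IF@8 ID@10 stall=0 (-) EX@11 MEM@12 WB@13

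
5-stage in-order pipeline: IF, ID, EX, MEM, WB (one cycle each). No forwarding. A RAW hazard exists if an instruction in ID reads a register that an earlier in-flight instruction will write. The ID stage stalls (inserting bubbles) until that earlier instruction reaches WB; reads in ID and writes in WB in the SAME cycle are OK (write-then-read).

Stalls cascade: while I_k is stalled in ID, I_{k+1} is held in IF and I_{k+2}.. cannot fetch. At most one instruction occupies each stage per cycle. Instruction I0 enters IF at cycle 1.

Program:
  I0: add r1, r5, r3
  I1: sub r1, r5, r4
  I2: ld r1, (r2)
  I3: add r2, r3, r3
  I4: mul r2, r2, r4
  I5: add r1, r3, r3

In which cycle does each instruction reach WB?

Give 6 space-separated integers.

I0 add r1 <- r5,r3: IF@1 ID@2 stall=0 (-) EX@3 MEM@4 WB@5
I1 sub r1 <- r5,r4: IF@2 ID@3 stall=0 (-) EX@4 MEM@5 WB@6
I2 ld r1 <- r2: IF@3 ID@4 stall=0 (-) EX@5 MEM@6 WB@7
I3 add r2 <- r3,r3: IF@4 ID@5 stall=0 (-) EX@6 MEM@7 WB@8
I4 mul r2 <- r2,r4: IF@5 ID@6 stall=2 (RAW on I3.r2 (WB@8)) EX@9 MEM@10 WB@11
I5 add r1 <- r3,r3: IF@6 ID@9 stall=0 (-) EX@10 MEM@11 WB@12

Answer: 5 6 7 8 11 12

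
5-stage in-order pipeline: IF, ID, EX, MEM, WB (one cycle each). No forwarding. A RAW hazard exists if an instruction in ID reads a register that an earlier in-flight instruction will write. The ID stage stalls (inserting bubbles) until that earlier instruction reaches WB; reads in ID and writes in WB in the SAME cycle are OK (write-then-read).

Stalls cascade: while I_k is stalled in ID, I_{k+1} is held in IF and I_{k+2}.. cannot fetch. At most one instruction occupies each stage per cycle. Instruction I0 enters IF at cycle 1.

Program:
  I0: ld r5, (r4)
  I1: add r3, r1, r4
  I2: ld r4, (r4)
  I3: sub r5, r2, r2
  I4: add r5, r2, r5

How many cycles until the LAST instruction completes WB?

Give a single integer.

I0 ld r5 <- r4: IF@1 ID@2 stall=0 (-) EX@3 MEM@4 WB@5
I1 add r3 <- r1,r4: IF@2 ID@3 stall=0 (-) EX@4 MEM@5 WB@6
I2 ld r4 <- r4: IF@3 ID@4 stall=0 (-) EX@5 MEM@6 WB@7
I3 sub r5 <- r2,r2: IF@4 ID@5 stall=0 (-) EX@6 MEM@7 WB@8
I4 add r5 <- r2,r5: IF@5 ID@6 stall=2 (RAW on I3.r5 (WB@8)) EX@9 MEM@10 WB@11

Answer: 11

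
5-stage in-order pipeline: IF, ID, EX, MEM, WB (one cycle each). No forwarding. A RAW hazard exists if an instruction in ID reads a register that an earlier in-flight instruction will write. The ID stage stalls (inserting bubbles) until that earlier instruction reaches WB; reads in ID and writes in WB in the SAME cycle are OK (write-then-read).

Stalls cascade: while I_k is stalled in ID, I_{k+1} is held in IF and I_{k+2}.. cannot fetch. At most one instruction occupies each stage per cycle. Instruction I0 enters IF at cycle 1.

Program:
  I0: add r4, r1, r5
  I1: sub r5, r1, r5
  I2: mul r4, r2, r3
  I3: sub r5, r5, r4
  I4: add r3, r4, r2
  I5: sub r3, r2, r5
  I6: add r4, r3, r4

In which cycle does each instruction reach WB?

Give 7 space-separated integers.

I0 add r4 <- r1,r5: IF@1 ID@2 stall=0 (-) EX@3 MEM@4 WB@5
I1 sub r5 <- r1,r5: IF@2 ID@3 stall=0 (-) EX@4 MEM@5 WB@6
I2 mul r4 <- r2,r3: IF@3 ID@4 stall=0 (-) EX@5 MEM@6 WB@7
I3 sub r5 <- r5,r4: IF@4 ID@5 stall=2 (RAW on I2.r4 (WB@7)) EX@8 MEM@9 WB@10
I4 add r3 <- r4,r2: IF@5 ID@8 stall=0 (-) EX@9 MEM@10 WB@11
I5 sub r3 <- r2,r5: IF@8 ID@9 stall=1 (RAW on I3.r5 (WB@10)) EX@11 MEM@12 WB@13
I6 add r4 <- r3,r4: IF@9 ID@11 stall=2 (RAW on I5.r3 (WB@13)) EX@14 MEM@15 WB@16

Answer: 5 6 7 10 11 13 16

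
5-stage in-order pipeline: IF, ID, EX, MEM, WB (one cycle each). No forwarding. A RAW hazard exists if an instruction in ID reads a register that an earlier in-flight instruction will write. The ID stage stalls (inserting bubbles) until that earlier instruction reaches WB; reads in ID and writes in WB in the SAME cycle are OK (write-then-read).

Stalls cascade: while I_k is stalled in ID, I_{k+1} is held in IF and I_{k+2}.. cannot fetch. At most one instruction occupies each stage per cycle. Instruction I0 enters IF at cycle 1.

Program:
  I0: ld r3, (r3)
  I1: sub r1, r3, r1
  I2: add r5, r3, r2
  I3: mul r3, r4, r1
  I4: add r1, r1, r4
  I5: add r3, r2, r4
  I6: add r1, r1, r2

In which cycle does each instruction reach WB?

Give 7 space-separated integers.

Answer: 5 8 9 11 12 13 15

Derivation:
I0 ld r3 <- r3: IF@1 ID@2 stall=0 (-) EX@3 MEM@4 WB@5
I1 sub r1 <- r3,r1: IF@2 ID@3 stall=2 (RAW on I0.r3 (WB@5)) EX@6 MEM@7 WB@8
I2 add r5 <- r3,r2: IF@3 ID@6 stall=0 (-) EX@7 MEM@8 WB@9
I3 mul r3 <- r4,r1: IF@6 ID@7 stall=1 (RAW on I1.r1 (WB@8)) EX@9 MEM@10 WB@11
I4 add r1 <- r1,r4: IF@7 ID@9 stall=0 (-) EX@10 MEM@11 WB@12
I5 add r3 <- r2,r4: IF@9 ID@10 stall=0 (-) EX@11 MEM@12 WB@13
I6 add r1 <- r1,r2: IF@10 ID@11 stall=1 (RAW on I4.r1 (WB@12)) EX@13 MEM@14 WB@15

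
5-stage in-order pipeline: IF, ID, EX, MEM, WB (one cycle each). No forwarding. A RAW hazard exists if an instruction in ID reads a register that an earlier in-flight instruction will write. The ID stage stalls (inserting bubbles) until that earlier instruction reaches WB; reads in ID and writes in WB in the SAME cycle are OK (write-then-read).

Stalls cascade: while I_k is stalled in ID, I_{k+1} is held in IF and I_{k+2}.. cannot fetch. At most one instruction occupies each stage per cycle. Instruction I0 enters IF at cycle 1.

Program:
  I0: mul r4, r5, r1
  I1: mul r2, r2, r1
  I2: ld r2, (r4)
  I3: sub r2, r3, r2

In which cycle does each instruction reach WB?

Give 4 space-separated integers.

I0 mul r4 <- r5,r1: IF@1 ID@2 stall=0 (-) EX@3 MEM@4 WB@5
I1 mul r2 <- r2,r1: IF@2 ID@3 stall=0 (-) EX@4 MEM@5 WB@6
I2 ld r2 <- r4: IF@3 ID@4 stall=1 (RAW on I0.r4 (WB@5)) EX@6 MEM@7 WB@8
I3 sub r2 <- r3,r2: IF@4 ID@6 stall=2 (RAW on I2.r2 (WB@8)) EX@9 MEM@10 WB@11

Answer: 5 6 8 11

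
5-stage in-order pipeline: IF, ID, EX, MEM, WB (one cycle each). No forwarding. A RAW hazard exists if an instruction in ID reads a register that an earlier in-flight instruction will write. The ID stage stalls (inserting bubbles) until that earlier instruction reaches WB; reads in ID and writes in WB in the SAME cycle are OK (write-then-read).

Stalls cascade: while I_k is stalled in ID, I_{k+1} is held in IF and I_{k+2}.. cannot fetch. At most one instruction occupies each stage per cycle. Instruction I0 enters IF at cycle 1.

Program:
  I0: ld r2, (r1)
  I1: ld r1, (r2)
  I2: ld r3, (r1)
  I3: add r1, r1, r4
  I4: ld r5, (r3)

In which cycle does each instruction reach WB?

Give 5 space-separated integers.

I0 ld r2 <- r1: IF@1 ID@2 stall=0 (-) EX@3 MEM@4 WB@5
I1 ld r1 <- r2: IF@2 ID@3 stall=2 (RAW on I0.r2 (WB@5)) EX@6 MEM@7 WB@8
I2 ld r3 <- r1: IF@3 ID@6 stall=2 (RAW on I1.r1 (WB@8)) EX@9 MEM@10 WB@11
I3 add r1 <- r1,r4: IF@6 ID@9 stall=0 (-) EX@10 MEM@11 WB@12
I4 ld r5 <- r3: IF@9 ID@10 stall=1 (RAW on I2.r3 (WB@11)) EX@12 MEM@13 WB@14

Answer: 5 8 11 12 14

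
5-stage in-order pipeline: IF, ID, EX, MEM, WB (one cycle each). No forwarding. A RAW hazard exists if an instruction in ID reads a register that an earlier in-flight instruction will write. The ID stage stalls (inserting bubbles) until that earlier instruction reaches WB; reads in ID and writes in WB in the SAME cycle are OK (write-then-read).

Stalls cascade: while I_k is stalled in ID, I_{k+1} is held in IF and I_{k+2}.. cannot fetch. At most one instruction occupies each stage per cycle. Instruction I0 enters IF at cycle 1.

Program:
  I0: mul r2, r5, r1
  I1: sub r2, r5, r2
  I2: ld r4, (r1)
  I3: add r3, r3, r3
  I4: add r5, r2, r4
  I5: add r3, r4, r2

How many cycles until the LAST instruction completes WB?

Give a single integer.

I0 mul r2 <- r5,r1: IF@1 ID@2 stall=0 (-) EX@3 MEM@4 WB@5
I1 sub r2 <- r5,r2: IF@2 ID@3 stall=2 (RAW on I0.r2 (WB@5)) EX@6 MEM@7 WB@8
I2 ld r4 <- r1: IF@3 ID@6 stall=0 (-) EX@7 MEM@8 WB@9
I3 add r3 <- r3,r3: IF@6 ID@7 stall=0 (-) EX@8 MEM@9 WB@10
I4 add r5 <- r2,r4: IF@7 ID@8 stall=1 (RAW on I2.r4 (WB@9)) EX@10 MEM@11 WB@12
I5 add r3 <- r4,r2: IF@8 ID@10 stall=0 (-) EX@11 MEM@12 WB@13

Answer: 13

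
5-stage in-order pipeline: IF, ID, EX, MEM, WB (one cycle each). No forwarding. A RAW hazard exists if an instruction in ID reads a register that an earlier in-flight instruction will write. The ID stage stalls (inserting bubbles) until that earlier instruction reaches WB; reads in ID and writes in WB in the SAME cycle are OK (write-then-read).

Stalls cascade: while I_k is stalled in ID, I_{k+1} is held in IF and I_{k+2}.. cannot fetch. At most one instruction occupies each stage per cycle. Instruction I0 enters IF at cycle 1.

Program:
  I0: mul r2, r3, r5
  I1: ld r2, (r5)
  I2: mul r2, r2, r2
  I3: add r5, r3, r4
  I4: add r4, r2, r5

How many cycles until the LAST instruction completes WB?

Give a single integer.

Answer: 13

Derivation:
I0 mul r2 <- r3,r5: IF@1 ID@2 stall=0 (-) EX@3 MEM@4 WB@5
I1 ld r2 <- r5: IF@2 ID@3 stall=0 (-) EX@4 MEM@5 WB@6
I2 mul r2 <- r2,r2: IF@3 ID@4 stall=2 (RAW on I1.r2 (WB@6)) EX@7 MEM@8 WB@9
I3 add r5 <- r3,r4: IF@4 ID@7 stall=0 (-) EX@8 MEM@9 WB@10
I4 add r4 <- r2,r5: IF@7 ID@8 stall=2 (RAW on I3.r5 (WB@10)) EX@11 MEM@12 WB@13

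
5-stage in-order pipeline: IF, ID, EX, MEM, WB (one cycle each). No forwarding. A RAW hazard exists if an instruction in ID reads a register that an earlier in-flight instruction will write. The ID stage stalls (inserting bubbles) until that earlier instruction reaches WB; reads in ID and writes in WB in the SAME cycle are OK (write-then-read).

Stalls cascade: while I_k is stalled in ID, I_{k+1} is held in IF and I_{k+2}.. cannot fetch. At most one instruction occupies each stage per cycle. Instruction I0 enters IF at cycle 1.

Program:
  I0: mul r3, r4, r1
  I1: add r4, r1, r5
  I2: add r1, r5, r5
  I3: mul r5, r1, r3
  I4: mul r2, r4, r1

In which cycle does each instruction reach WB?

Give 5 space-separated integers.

I0 mul r3 <- r4,r1: IF@1 ID@2 stall=0 (-) EX@3 MEM@4 WB@5
I1 add r4 <- r1,r5: IF@2 ID@3 stall=0 (-) EX@4 MEM@5 WB@6
I2 add r1 <- r5,r5: IF@3 ID@4 stall=0 (-) EX@5 MEM@6 WB@7
I3 mul r5 <- r1,r3: IF@4 ID@5 stall=2 (RAW on I2.r1 (WB@7)) EX@8 MEM@9 WB@10
I4 mul r2 <- r4,r1: IF@5 ID@8 stall=0 (-) EX@9 MEM@10 WB@11

Answer: 5 6 7 10 11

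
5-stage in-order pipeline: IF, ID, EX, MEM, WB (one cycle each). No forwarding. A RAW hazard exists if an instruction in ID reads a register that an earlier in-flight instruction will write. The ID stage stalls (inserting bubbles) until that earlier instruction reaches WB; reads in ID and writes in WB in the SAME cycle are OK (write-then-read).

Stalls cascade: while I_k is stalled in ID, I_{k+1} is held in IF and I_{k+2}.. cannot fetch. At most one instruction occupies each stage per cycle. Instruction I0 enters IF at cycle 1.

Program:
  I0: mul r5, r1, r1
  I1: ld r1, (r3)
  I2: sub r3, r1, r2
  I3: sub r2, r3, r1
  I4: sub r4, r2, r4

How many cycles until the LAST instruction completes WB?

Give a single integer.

Answer: 15

Derivation:
I0 mul r5 <- r1,r1: IF@1 ID@2 stall=0 (-) EX@3 MEM@4 WB@5
I1 ld r1 <- r3: IF@2 ID@3 stall=0 (-) EX@4 MEM@5 WB@6
I2 sub r3 <- r1,r2: IF@3 ID@4 stall=2 (RAW on I1.r1 (WB@6)) EX@7 MEM@8 WB@9
I3 sub r2 <- r3,r1: IF@4 ID@7 stall=2 (RAW on I2.r3 (WB@9)) EX@10 MEM@11 WB@12
I4 sub r4 <- r2,r4: IF@7 ID@10 stall=2 (RAW on I3.r2 (WB@12)) EX@13 MEM@14 WB@15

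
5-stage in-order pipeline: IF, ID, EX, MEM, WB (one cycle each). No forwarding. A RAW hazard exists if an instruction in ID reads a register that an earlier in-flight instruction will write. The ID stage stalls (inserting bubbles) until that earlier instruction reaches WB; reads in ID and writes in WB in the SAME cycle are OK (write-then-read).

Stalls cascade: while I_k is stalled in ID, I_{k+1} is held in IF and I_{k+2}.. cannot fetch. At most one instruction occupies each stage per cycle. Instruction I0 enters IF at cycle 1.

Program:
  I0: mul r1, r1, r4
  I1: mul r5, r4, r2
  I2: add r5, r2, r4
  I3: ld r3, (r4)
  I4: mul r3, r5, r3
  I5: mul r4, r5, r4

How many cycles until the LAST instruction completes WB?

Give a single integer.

I0 mul r1 <- r1,r4: IF@1 ID@2 stall=0 (-) EX@3 MEM@4 WB@5
I1 mul r5 <- r4,r2: IF@2 ID@3 stall=0 (-) EX@4 MEM@5 WB@6
I2 add r5 <- r2,r4: IF@3 ID@4 stall=0 (-) EX@5 MEM@6 WB@7
I3 ld r3 <- r4: IF@4 ID@5 stall=0 (-) EX@6 MEM@7 WB@8
I4 mul r3 <- r5,r3: IF@5 ID@6 stall=2 (RAW on I3.r3 (WB@8)) EX@9 MEM@10 WB@11
I5 mul r4 <- r5,r4: IF@6 ID@9 stall=0 (-) EX@10 MEM@11 WB@12

Answer: 12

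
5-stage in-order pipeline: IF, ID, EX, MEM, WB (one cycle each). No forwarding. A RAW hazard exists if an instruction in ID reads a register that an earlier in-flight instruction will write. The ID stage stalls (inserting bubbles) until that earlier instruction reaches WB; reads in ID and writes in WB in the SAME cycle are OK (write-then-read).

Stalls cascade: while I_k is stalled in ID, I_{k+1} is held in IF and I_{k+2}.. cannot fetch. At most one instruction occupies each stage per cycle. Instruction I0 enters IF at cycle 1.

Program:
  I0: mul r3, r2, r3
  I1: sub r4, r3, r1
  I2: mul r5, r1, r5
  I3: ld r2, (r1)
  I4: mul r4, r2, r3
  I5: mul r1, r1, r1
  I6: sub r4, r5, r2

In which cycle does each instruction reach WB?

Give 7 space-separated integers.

I0 mul r3 <- r2,r3: IF@1 ID@2 stall=0 (-) EX@3 MEM@4 WB@5
I1 sub r4 <- r3,r1: IF@2 ID@3 stall=2 (RAW on I0.r3 (WB@5)) EX@6 MEM@7 WB@8
I2 mul r5 <- r1,r5: IF@3 ID@6 stall=0 (-) EX@7 MEM@8 WB@9
I3 ld r2 <- r1: IF@6 ID@7 stall=0 (-) EX@8 MEM@9 WB@10
I4 mul r4 <- r2,r3: IF@7 ID@8 stall=2 (RAW on I3.r2 (WB@10)) EX@11 MEM@12 WB@13
I5 mul r1 <- r1,r1: IF@8 ID@11 stall=0 (-) EX@12 MEM@13 WB@14
I6 sub r4 <- r5,r2: IF@11 ID@12 stall=0 (-) EX@13 MEM@14 WB@15

Answer: 5 8 9 10 13 14 15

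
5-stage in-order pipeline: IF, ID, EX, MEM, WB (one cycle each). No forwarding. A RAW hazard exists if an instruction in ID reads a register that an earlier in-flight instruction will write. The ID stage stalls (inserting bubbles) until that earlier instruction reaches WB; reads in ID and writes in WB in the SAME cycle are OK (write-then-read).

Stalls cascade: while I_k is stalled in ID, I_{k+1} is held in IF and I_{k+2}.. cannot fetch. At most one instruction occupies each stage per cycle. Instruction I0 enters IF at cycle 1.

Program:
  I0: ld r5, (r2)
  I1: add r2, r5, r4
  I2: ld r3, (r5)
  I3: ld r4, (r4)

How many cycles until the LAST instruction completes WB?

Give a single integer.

I0 ld r5 <- r2: IF@1 ID@2 stall=0 (-) EX@3 MEM@4 WB@5
I1 add r2 <- r5,r4: IF@2 ID@3 stall=2 (RAW on I0.r5 (WB@5)) EX@6 MEM@7 WB@8
I2 ld r3 <- r5: IF@3 ID@6 stall=0 (-) EX@7 MEM@8 WB@9
I3 ld r4 <- r4: IF@6 ID@7 stall=0 (-) EX@8 MEM@9 WB@10

Answer: 10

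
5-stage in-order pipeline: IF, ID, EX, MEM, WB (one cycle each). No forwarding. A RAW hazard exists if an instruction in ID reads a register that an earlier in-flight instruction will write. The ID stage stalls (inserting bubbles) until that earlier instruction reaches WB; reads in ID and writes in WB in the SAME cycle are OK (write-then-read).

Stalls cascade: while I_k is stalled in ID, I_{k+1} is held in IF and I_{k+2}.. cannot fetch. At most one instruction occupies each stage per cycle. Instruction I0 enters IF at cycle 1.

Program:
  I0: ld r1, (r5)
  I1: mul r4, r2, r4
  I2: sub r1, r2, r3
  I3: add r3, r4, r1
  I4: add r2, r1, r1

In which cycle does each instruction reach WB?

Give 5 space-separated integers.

Answer: 5 6 7 10 11

Derivation:
I0 ld r1 <- r5: IF@1 ID@2 stall=0 (-) EX@3 MEM@4 WB@5
I1 mul r4 <- r2,r4: IF@2 ID@3 stall=0 (-) EX@4 MEM@5 WB@6
I2 sub r1 <- r2,r3: IF@3 ID@4 stall=0 (-) EX@5 MEM@6 WB@7
I3 add r3 <- r4,r1: IF@4 ID@5 stall=2 (RAW on I2.r1 (WB@7)) EX@8 MEM@9 WB@10
I4 add r2 <- r1,r1: IF@5 ID@8 stall=0 (-) EX@9 MEM@10 WB@11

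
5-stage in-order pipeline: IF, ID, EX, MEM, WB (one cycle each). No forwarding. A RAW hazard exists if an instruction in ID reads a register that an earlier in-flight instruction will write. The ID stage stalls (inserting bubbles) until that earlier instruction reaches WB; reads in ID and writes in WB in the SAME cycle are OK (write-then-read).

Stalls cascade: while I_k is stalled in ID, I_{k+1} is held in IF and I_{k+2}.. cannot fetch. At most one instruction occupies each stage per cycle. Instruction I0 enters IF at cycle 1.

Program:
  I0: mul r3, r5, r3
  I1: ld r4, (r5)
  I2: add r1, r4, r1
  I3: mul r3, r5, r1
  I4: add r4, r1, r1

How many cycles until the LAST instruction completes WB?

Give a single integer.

Answer: 13

Derivation:
I0 mul r3 <- r5,r3: IF@1 ID@2 stall=0 (-) EX@3 MEM@4 WB@5
I1 ld r4 <- r5: IF@2 ID@3 stall=0 (-) EX@4 MEM@5 WB@6
I2 add r1 <- r4,r1: IF@3 ID@4 stall=2 (RAW on I1.r4 (WB@6)) EX@7 MEM@8 WB@9
I3 mul r3 <- r5,r1: IF@4 ID@7 stall=2 (RAW on I2.r1 (WB@9)) EX@10 MEM@11 WB@12
I4 add r4 <- r1,r1: IF@7 ID@10 stall=0 (-) EX@11 MEM@12 WB@13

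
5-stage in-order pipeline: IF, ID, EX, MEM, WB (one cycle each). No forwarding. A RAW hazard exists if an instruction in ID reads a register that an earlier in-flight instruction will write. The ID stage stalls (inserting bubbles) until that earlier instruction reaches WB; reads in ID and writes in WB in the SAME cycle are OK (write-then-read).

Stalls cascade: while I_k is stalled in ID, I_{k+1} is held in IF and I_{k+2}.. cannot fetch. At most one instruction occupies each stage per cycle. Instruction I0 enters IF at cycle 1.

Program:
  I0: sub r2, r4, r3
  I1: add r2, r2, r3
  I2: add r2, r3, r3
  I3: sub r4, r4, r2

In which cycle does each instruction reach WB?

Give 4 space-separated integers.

Answer: 5 8 9 12

Derivation:
I0 sub r2 <- r4,r3: IF@1 ID@2 stall=0 (-) EX@3 MEM@4 WB@5
I1 add r2 <- r2,r3: IF@2 ID@3 stall=2 (RAW on I0.r2 (WB@5)) EX@6 MEM@7 WB@8
I2 add r2 <- r3,r3: IF@3 ID@6 stall=0 (-) EX@7 MEM@8 WB@9
I3 sub r4 <- r4,r2: IF@6 ID@7 stall=2 (RAW on I2.r2 (WB@9)) EX@10 MEM@11 WB@12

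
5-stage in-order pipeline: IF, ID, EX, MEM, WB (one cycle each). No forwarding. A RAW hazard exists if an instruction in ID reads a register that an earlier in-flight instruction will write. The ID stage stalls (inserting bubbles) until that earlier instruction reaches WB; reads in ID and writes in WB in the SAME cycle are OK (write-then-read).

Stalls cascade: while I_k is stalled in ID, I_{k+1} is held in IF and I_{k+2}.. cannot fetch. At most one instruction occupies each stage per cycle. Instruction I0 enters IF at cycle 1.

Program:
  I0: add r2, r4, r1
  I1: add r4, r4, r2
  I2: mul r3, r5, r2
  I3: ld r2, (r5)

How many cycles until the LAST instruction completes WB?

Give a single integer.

Answer: 10

Derivation:
I0 add r2 <- r4,r1: IF@1 ID@2 stall=0 (-) EX@3 MEM@4 WB@5
I1 add r4 <- r4,r2: IF@2 ID@3 stall=2 (RAW on I0.r2 (WB@5)) EX@6 MEM@7 WB@8
I2 mul r3 <- r5,r2: IF@3 ID@6 stall=0 (-) EX@7 MEM@8 WB@9
I3 ld r2 <- r5: IF@6 ID@7 stall=0 (-) EX@8 MEM@9 WB@10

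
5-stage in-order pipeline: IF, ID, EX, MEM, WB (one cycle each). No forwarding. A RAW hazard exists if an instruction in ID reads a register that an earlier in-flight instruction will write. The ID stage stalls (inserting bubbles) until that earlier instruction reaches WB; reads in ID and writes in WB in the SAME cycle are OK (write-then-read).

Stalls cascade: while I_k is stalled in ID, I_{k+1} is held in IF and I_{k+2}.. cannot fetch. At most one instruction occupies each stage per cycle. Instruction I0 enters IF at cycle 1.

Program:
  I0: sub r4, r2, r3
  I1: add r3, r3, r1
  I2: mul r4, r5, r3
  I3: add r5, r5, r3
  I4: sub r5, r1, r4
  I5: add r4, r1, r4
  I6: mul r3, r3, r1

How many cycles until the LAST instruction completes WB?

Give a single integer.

I0 sub r4 <- r2,r3: IF@1 ID@2 stall=0 (-) EX@3 MEM@4 WB@5
I1 add r3 <- r3,r1: IF@2 ID@3 stall=0 (-) EX@4 MEM@5 WB@6
I2 mul r4 <- r5,r3: IF@3 ID@4 stall=2 (RAW on I1.r3 (WB@6)) EX@7 MEM@8 WB@9
I3 add r5 <- r5,r3: IF@4 ID@7 stall=0 (-) EX@8 MEM@9 WB@10
I4 sub r5 <- r1,r4: IF@7 ID@8 stall=1 (RAW on I2.r4 (WB@9)) EX@10 MEM@11 WB@12
I5 add r4 <- r1,r4: IF@8 ID@10 stall=0 (-) EX@11 MEM@12 WB@13
I6 mul r3 <- r3,r1: IF@10 ID@11 stall=0 (-) EX@12 MEM@13 WB@14

Answer: 14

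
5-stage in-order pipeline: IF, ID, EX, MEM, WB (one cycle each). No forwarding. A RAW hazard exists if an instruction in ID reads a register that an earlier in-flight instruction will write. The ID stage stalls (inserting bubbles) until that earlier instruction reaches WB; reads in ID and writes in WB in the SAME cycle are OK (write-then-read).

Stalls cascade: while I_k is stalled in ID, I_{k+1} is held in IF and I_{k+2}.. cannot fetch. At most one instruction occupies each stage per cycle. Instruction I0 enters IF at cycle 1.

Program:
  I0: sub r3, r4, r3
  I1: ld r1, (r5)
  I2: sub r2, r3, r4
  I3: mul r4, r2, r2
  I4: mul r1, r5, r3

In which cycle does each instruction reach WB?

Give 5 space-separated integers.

I0 sub r3 <- r4,r3: IF@1 ID@2 stall=0 (-) EX@3 MEM@4 WB@5
I1 ld r1 <- r5: IF@2 ID@3 stall=0 (-) EX@4 MEM@5 WB@6
I2 sub r2 <- r3,r4: IF@3 ID@4 stall=1 (RAW on I0.r3 (WB@5)) EX@6 MEM@7 WB@8
I3 mul r4 <- r2,r2: IF@4 ID@6 stall=2 (RAW on I2.r2 (WB@8)) EX@9 MEM@10 WB@11
I4 mul r1 <- r5,r3: IF@6 ID@9 stall=0 (-) EX@10 MEM@11 WB@12

Answer: 5 6 8 11 12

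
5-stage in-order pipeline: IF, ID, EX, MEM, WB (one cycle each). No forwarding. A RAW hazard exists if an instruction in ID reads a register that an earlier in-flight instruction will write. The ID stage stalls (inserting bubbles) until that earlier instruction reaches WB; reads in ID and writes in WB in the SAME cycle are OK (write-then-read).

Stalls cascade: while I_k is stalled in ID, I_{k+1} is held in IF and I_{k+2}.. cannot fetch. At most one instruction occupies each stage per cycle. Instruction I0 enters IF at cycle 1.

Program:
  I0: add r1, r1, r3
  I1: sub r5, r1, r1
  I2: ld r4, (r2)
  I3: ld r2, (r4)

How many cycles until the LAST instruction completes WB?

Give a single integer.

I0 add r1 <- r1,r3: IF@1 ID@2 stall=0 (-) EX@3 MEM@4 WB@5
I1 sub r5 <- r1,r1: IF@2 ID@3 stall=2 (RAW on I0.r1 (WB@5)) EX@6 MEM@7 WB@8
I2 ld r4 <- r2: IF@3 ID@6 stall=0 (-) EX@7 MEM@8 WB@9
I3 ld r2 <- r4: IF@6 ID@7 stall=2 (RAW on I2.r4 (WB@9)) EX@10 MEM@11 WB@12

Answer: 12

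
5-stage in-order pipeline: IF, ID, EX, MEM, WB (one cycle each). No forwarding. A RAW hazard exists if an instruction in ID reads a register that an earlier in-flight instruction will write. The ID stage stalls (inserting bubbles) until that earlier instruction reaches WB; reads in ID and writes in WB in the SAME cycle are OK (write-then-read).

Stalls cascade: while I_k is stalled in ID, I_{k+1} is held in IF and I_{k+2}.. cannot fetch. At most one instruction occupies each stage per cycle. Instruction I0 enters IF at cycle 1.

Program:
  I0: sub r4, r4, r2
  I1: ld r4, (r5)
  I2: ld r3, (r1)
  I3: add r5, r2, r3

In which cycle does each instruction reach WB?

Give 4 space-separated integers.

I0 sub r4 <- r4,r2: IF@1 ID@2 stall=0 (-) EX@3 MEM@4 WB@5
I1 ld r4 <- r5: IF@2 ID@3 stall=0 (-) EX@4 MEM@5 WB@6
I2 ld r3 <- r1: IF@3 ID@4 stall=0 (-) EX@5 MEM@6 WB@7
I3 add r5 <- r2,r3: IF@4 ID@5 stall=2 (RAW on I2.r3 (WB@7)) EX@8 MEM@9 WB@10

Answer: 5 6 7 10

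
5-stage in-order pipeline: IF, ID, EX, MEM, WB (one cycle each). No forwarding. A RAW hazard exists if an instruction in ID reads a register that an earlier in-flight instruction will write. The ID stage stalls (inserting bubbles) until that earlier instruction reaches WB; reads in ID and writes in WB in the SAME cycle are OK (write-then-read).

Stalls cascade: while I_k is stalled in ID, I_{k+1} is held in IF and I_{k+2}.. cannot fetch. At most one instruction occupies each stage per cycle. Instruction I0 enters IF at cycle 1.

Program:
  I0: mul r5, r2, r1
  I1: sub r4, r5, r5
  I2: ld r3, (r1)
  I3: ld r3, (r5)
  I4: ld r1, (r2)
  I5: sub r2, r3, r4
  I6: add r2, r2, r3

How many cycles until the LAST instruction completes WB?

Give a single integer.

Answer: 16

Derivation:
I0 mul r5 <- r2,r1: IF@1 ID@2 stall=0 (-) EX@3 MEM@4 WB@5
I1 sub r4 <- r5,r5: IF@2 ID@3 stall=2 (RAW on I0.r5 (WB@5)) EX@6 MEM@7 WB@8
I2 ld r3 <- r1: IF@3 ID@6 stall=0 (-) EX@7 MEM@8 WB@9
I3 ld r3 <- r5: IF@6 ID@7 stall=0 (-) EX@8 MEM@9 WB@10
I4 ld r1 <- r2: IF@7 ID@8 stall=0 (-) EX@9 MEM@10 WB@11
I5 sub r2 <- r3,r4: IF@8 ID@9 stall=1 (RAW on I3.r3 (WB@10)) EX@11 MEM@12 WB@13
I6 add r2 <- r2,r3: IF@9 ID@11 stall=2 (RAW on I5.r2 (WB@13)) EX@14 MEM@15 WB@16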